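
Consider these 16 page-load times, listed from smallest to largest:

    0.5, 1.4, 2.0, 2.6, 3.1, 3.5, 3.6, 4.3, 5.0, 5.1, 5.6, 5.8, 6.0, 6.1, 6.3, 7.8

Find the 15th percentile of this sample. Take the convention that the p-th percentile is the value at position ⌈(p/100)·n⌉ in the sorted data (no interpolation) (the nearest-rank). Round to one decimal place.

2.0

n = 16.
Position = ⌈15/100 · 16⌉ = ⌈2.4⌉ = 3.
The value at rank 3 is 2.0.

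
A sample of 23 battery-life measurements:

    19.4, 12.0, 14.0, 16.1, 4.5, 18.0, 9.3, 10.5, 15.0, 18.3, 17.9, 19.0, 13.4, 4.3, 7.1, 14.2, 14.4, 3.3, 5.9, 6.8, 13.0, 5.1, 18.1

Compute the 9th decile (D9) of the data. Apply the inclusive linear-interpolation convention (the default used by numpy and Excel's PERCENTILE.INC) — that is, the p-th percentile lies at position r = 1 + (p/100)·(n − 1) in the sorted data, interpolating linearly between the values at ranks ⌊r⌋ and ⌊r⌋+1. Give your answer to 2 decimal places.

Sorted: 3.3, 4.3, 4.5, 5.1, 5.9, 6.8, 7.1, 9.3, 10.5, 12.0, 13.0, 13.4, 14.0, 14.2, 14.4, 15.0, 16.1, 17.9, 18.0, 18.1, 18.3, 19.0, 19.4.
n = 23.
r = 1 + (90/100)·(23 − 1) = 1 + 19.8 = 20.8.
Rank 20 is 18.1 and rank 21 is 18.3.
Interpolate: 18.1 + 0.8·(18.3 − 18.1) = 18.1 + 0.8·0.2 = 18.26.

18.26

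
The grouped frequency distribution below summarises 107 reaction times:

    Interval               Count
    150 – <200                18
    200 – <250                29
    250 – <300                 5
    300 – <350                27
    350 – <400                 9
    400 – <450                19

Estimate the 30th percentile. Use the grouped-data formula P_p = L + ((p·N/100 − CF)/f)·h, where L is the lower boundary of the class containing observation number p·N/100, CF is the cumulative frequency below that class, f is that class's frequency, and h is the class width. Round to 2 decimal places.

224.31

N = 107; target position k = 30/100 · 107 = 32.1.
Cumulative frequencies: 18, 47, 52, 79, 88, 107.
Observation 32.1 falls in the class 200 – <250.
L = 200, CF = 18, f = 29, h = 50.
P30 = 200 + ((32.1 − 18)/29)·50 = 200 + 24.3103 = 224.31.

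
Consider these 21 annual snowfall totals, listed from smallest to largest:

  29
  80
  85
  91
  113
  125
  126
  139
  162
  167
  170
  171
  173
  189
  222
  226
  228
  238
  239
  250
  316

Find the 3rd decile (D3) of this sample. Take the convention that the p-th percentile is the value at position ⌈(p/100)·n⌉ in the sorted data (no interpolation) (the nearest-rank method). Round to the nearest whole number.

126

n = 21.
Position = ⌈30/100 · 21⌉ = ⌈6.3⌉ = 7.
The value at rank 7 is 126.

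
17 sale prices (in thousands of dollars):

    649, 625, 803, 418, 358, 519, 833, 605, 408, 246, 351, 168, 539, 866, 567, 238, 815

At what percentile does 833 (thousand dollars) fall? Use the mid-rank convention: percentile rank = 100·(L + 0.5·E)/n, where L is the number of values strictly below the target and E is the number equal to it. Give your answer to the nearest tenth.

91.2

Sorted: 168, 238, 246, 351, 358, 408, 418, 519, 539, 567, 605, 625, 649, 803, 815, 833, 866.
Count below 833: L = 15; count equal: E = 1; n = 17.
Percentile rank = 100·(15 + 0.5·1)/17 = 100·15.5/17 = 91.18.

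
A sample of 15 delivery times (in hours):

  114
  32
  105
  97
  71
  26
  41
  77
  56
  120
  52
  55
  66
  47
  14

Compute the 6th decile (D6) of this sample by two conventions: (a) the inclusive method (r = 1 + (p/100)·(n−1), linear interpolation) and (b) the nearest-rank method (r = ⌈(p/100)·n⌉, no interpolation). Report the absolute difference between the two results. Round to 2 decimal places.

Sorted: 14, 26, 32, 41, 47, 52, 55, 56, 66, 71, 77, 97, 105, 114, 120.
n = 15.
(a) r = 9.4; between ranks 9 (66) and 10 (71): 68.
(b) the nearest-rank method: rank 9 → 66.
|68 − 66| = 2.

2.00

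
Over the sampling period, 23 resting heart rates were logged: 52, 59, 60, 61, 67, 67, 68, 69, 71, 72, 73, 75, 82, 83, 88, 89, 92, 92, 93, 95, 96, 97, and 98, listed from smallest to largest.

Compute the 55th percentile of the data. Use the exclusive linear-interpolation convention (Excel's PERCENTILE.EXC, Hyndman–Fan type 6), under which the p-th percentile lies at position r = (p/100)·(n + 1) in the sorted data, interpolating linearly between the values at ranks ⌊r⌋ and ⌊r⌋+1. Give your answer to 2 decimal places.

n = 23.
r = (55/100)·(23 + 1) = 13.2.
Rank 13 is 82 and rank 14 is 83.
Interpolate: 82 + 0.2·(83 − 82) = 82 + 0.2·1 = 82.2.

82.20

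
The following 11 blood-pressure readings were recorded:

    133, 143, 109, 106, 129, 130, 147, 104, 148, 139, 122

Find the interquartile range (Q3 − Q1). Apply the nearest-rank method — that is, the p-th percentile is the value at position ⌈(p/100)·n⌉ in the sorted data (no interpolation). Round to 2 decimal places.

34.00

Sorted: 104, 106, 109, 122, 129, 130, 133, 139, 143, 147, 148.
n = 11.
P25: rank ⌈25/100·11⌉ = 3 → 109.
P75: rank ⌈75/100·11⌉ = 9 → 143.
Difference: 143 − 109 = 34.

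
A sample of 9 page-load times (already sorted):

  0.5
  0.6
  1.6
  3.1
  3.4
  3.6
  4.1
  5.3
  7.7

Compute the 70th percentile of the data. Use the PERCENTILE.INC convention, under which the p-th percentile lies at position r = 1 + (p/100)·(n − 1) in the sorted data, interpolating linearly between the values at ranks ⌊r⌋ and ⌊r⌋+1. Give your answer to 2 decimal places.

3.90

n = 9.
r = 1 + (70/100)·(9 − 1) = 1 + 5.6 = 6.6.
Rank 6 is 3.6 and rank 7 is 4.1.
Interpolate: 3.6 + 0.6·(4.1 − 3.6) = 3.6 + 0.6·0.5 = 3.9.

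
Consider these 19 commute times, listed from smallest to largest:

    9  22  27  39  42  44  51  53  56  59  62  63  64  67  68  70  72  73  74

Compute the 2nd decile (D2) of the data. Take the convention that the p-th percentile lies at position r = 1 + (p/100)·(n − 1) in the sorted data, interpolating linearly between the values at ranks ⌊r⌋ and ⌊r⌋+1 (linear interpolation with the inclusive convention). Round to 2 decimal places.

n = 19.
r = 1 + (20/100)·(19 − 1) = 1 + 3.6 = 4.6.
Rank 4 is 39 and rank 5 is 42.
Interpolate: 39 + 0.6·(42 − 39) = 39 + 0.6·3 = 40.8.

40.80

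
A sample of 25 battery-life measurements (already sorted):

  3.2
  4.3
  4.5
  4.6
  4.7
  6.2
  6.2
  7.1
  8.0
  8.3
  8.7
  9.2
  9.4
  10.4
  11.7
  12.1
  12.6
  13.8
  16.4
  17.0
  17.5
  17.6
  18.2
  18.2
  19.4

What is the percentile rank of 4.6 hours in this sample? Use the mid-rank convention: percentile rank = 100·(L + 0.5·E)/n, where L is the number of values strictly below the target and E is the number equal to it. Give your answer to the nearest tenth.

Count below 4.6: L = 3; count equal: E = 1; n = 25.
Percentile rank = 100·(3 + 0.5·1)/25 = 100·3.5/25 = 14.

14.0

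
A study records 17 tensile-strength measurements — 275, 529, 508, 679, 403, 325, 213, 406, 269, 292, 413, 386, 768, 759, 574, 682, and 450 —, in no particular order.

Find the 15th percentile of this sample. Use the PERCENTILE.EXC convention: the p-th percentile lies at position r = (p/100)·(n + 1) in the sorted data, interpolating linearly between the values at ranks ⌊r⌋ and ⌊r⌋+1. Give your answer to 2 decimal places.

Sorted: 213, 269, 275, 292, 325, 386, 403, 406, 413, 450, 508, 529, 574, 679, 682, 759, 768.
n = 17.
r = (15/100)·(17 + 1) = 2.7.
Rank 2 is 269 and rank 3 is 275.
Interpolate: 269 + 0.7·(275 − 269) = 269 + 0.7·6 = 273.2.

273.20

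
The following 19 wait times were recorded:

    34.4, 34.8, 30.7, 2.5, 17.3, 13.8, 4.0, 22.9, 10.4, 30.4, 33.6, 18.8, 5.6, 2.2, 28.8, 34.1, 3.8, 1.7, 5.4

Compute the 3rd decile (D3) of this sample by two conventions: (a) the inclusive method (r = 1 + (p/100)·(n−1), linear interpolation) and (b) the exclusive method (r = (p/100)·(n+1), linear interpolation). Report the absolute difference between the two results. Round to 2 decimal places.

0.08

Sorted: 1.7, 2.2, 2.5, 3.8, 4.0, 5.4, 5.6, 10.4, 13.8, 17.3, 18.8, 22.9, 28.8, 30.4, 30.7, 33.6, 34.1, 34.4, 34.8.
n = 19.
(a) r = 6.4; between ranks 6 (5.4) and 7 (5.6): 5.48.
(b) r = 6 → value at rank 6 = 5.4.
|5.48 − 5.4| = 0.08.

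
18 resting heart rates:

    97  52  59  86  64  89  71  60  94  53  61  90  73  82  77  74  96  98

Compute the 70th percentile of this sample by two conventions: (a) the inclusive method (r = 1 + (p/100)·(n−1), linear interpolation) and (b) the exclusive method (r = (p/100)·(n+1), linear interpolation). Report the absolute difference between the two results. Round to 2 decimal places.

0.60

Sorted: 52, 53, 59, 60, 61, 64, 71, 73, 74, 77, 82, 86, 89, 90, 94, 96, 97, 98.
n = 18.
(a) r = 12.9; between ranks 12 (86) and 13 (89): 88.7.
(b) r = 13.3; between ranks 13 (89) and 14 (90): 89.3.
|88.7 − 89.3| = 0.6.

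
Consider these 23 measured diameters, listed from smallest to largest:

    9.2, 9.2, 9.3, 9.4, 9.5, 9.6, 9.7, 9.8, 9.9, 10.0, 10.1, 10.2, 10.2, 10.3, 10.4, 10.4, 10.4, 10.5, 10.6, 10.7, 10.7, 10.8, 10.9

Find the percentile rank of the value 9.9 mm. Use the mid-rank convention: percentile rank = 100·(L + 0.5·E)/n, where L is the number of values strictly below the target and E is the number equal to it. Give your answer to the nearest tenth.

Count below 9.9: L = 8; count equal: E = 1; n = 23.
Percentile rank = 100·(8 + 0.5·1)/23 = 100·8.5/23 = 36.96.

37.0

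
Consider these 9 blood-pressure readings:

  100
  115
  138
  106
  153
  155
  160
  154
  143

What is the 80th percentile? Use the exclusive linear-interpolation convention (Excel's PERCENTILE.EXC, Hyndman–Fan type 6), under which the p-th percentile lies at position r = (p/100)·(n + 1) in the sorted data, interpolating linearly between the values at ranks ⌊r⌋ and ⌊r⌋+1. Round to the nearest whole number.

Sorted: 100, 106, 115, 138, 143, 153, 154, 155, 160.
n = 9.
r = (80/100)·(9 + 1) = 8.
r is an integer, so P80 is the value at rank 8: 155.

155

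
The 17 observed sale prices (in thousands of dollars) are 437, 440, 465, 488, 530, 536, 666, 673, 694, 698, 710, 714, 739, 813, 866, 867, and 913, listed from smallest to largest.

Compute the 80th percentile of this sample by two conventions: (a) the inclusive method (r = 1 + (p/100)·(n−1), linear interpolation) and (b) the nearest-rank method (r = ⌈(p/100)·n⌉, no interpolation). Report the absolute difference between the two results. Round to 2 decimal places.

14.80

n = 17.
(a) r = 13.8; between ranks 13 (739) and 14 (813): 798.2.
(b) the nearest-rank method: rank 14 → 813.
|798.2 − 813| = 14.8.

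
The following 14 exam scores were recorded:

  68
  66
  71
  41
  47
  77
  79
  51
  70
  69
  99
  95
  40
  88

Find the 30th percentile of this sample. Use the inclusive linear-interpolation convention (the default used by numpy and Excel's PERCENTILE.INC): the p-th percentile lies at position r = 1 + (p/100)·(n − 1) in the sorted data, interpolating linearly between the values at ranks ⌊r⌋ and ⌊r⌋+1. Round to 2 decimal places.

64.50

Sorted: 40, 41, 47, 51, 66, 68, 69, 70, 71, 77, 79, 88, 95, 99.
n = 14.
r = 1 + (30/100)·(14 − 1) = 1 + 3.9 = 4.9.
Rank 4 is 51 and rank 5 is 66.
Interpolate: 51 + 0.9·(66 − 51) = 51 + 0.9·15 = 64.5.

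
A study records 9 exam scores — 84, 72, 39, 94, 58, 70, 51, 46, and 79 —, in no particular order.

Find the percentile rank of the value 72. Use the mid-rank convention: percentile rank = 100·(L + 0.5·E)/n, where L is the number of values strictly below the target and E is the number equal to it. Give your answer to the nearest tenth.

61.1

Sorted: 39, 46, 51, 58, 70, 72, 79, 84, 94.
Count below 72: L = 5; count equal: E = 1; n = 9.
Percentile rank = 100·(5 + 0.5·1)/9 = 100·5.5/9 = 61.11.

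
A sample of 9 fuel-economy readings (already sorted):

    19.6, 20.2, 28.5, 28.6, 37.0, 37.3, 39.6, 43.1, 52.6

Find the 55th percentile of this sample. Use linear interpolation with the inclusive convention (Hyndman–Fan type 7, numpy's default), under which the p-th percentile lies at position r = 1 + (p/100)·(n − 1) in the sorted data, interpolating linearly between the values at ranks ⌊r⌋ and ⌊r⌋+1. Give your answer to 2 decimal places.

37.12

n = 9.
r = 1 + (55/100)·(9 − 1) = 1 + 4.4 = 5.4.
Rank 5 is 37.0 and rank 6 is 37.3.
Interpolate: 37.0 + 0.4·(37.3 − 37.0) = 37.0 + 0.4·0.3 = 37.12.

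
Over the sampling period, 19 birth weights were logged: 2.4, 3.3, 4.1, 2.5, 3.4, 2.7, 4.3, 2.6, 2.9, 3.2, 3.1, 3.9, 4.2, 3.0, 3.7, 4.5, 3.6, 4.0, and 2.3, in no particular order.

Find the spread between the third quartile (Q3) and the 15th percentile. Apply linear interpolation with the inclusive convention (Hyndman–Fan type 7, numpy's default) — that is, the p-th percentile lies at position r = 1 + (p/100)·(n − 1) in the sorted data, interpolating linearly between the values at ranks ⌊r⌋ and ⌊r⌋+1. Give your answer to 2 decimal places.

1.38

Sorted: 2.3, 2.4, 2.5, 2.6, 2.7, 2.9, 3.0, 3.1, 3.2, 3.3, 3.4, 3.6, 3.7, 3.9, 4.0, 4.1, 4.2, 4.3, 4.5.
n = 19.
P15: r = 3.7; ranks 3–4 are 2.5, 2.6; interpolating gives 2.57.
P75: r = 14.5; ranks 14–15 are 3.9, 4.0; interpolating gives 3.95.
Difference: 3.95 − 2.57 = 1.38.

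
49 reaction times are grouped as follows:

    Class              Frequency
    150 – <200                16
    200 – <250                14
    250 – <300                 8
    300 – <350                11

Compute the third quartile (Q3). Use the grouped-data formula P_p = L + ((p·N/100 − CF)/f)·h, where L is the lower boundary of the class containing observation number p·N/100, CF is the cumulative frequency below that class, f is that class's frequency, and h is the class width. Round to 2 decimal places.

292.19

N = 49; target position k = 75/100 · 49 = 36.75.
Cumulative frequencies: 16, 30, 38, 49.
Observation 36.75 falls in the class 250 – <300.
L = 250, CF = 30, f = 8, h = 50.
P75 = 250 + ((36.75 − 30)/8)·50 = 250 + 42.1875 = 292.188.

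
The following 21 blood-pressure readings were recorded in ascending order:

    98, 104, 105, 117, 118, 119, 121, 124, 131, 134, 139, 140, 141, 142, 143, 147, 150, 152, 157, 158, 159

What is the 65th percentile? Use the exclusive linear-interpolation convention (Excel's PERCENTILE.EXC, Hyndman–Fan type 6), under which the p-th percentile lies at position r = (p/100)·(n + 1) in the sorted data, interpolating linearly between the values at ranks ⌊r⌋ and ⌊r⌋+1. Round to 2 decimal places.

n = 21.
r = (65/100)·(21 + 1) = 14.3.
Rank 14 is 142 and rank 15 is 143.
Interpolate: 142 + 0.3·(143 − 142) = 142 + 0.3·1 = 142.3.

142.30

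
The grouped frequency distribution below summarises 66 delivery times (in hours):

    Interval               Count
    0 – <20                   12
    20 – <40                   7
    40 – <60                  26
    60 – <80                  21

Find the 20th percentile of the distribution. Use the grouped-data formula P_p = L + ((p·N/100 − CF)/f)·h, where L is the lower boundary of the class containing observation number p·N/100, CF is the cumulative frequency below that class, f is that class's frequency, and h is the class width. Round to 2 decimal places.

N = 66; target position k = 20/100 · 66 = 13.2.
Cumulative frequencies: 12, 19, 45, 66.
Observation 13.2 falls in the class 20 – <40.
L = 20, CF = 12, f = 7, h = 20.
P20 = 20 + ((13.2 − 12)/7)·20 = 20 + 3.42857 = 23.4286.

23.43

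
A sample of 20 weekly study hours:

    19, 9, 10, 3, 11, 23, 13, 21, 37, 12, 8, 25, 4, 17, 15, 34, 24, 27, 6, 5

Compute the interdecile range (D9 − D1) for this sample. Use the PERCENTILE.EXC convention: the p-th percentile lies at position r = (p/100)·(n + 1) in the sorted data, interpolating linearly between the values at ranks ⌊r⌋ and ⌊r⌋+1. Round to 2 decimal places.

Sorted: 3, 4, 5, 6, 8, 9, 10, 11, 12, 13, 15, 17, 19, 21, 23, 24, 25, 27, 34, 37.
n = 20.
P10: r = 2.1; ranks 2–3 are 4, 5; interpolating gives 4.1.
P90: r = 18.9; ranks 18–19 are 27, 34; interpolating gives 33.3.
Difference: 33.3 − 4.1 = 29.2.

29.20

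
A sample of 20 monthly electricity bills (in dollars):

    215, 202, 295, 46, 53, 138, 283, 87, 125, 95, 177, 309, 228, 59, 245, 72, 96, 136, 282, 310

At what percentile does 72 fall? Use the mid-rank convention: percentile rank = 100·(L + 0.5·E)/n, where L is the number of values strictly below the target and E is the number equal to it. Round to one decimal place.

Sorted: 46, 53, 59, 72, 87, 95, 96, 125, 136, 138, 177, 202, 215, 228, 245, 282, 283, 295, 309, 310.
Count below 72: L = 3; count equal: E = 1; n = 20.
Percentile rank = 100·(3 + 0.5·1)/20 = 100·3.5/20 = 17.5.

17.5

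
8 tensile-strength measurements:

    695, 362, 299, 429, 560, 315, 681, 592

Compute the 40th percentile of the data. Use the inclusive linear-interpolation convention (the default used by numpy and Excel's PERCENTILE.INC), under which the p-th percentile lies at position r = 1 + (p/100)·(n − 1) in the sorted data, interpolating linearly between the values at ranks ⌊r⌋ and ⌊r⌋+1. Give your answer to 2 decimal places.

Sorted: 299, 315, 362, 429, 560, 592, 681, 695.
n = 8.
r = 1 + (40/100)·(8 − 1) = 1 + 2.8 = 3.8.
Rank 3 is 362 and rank 4 is 429.
Interpolate: 362 + 0.8·(429 − 362) = 362 + 0.8·67 = 415.6.

415.60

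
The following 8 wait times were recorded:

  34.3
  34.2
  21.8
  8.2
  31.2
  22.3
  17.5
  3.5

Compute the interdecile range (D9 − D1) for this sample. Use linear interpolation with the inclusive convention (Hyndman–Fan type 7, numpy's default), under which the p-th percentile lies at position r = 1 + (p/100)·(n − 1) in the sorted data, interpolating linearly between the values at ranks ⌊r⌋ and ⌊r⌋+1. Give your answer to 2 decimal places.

27.44

Sorted: 3.5, 8.2, 17.5, 21.8, 22.3, 31.2, 34.2, 34.3.
n = 8.
P10: r = 1.7; ranks 1–2 are 3.5, 8.2; interpolating gives 6.79.
P90: r = 7.3; ranks 7–8 are 34.2, 34.3; interpolating gives 34.23.
Difference: 34.23 − 6.79 = 27.44.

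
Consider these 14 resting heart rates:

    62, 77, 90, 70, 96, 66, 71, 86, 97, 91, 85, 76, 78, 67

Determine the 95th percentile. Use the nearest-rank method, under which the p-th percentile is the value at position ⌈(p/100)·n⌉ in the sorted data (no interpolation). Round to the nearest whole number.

97

Sorted: 62, 66, 67, 70, 71, 76, 77, 78, 85, 86, 90, 91, 96, 97.
n = 14.
Position = ⌈95/100 · 14⌉ = ⌈13.3⌉ = 14.
The value at rank 14 is 97.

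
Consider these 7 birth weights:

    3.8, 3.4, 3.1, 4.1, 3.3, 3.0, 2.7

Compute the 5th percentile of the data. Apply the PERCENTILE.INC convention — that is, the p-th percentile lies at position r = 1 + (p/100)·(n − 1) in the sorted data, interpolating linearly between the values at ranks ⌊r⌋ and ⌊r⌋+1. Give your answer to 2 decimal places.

Sorted: 2.7, 3.0, 3.1, 3.3, 3.4, 3.8, 4.1.
n = 7.
r = 1 + (5/100)·(7 − 1) = 1 + 0.3 = 1.3.
Rank 1 is 2.7 and rank 2 is 3.0.
Interpolate: 2.7 + 0.3·(3.0 − 2.7) = 2.7 + 0.3·0.3 = 2.79.

2.79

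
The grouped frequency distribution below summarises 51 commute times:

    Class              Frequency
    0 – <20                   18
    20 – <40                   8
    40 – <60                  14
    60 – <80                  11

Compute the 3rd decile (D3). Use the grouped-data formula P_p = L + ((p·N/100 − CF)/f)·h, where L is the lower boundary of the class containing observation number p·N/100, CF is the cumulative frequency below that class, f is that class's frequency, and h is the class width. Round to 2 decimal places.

N = 51; target position k = 30/100 · 51 = 15.3.
Cumulative frequencies: 18, 26, 40, 51.
Observation 15.3 falls in the class 0 – <20.
L = 0, CF = 0, f = 18, h = 20.
P30 = 0 + ((15.3 − 0)/18)·20 = 0 + 17 = 17.

17.00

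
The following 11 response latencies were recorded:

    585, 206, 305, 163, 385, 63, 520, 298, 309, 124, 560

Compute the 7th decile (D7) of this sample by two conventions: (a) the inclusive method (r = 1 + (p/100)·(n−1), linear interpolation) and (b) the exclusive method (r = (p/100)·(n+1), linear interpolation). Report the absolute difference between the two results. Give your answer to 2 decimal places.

Sorted: 63, 124, 163, 206, 298, 305, 309, 385, 520, 560, 585.
n = 11.
(a) r = 8 → value at rank 8 = 385.
(b) r = 8.4; between ranks 8 (385) and 9 (520): 439.
|385 − 439| = 54.

54.00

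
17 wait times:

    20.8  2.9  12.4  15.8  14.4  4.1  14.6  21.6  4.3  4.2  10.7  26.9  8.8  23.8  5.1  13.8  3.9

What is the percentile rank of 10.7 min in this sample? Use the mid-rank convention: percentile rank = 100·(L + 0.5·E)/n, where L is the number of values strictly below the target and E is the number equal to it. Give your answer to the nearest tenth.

Sorted: 2.9, 3.9, 4.1, 4.2, 4.3, 5.1, 8.8, 10.7, 12.4, 13.8, 14.4, 14.6, 15.8, 20.8, 21.6, 23.8, 26.9.
Count below 10.7: L = 7; count equal: E = 1; n = 17.
Percentile rank = 100·(7 + 0.5·1)/17 = 100·7.5/17 = 44.12.

44.1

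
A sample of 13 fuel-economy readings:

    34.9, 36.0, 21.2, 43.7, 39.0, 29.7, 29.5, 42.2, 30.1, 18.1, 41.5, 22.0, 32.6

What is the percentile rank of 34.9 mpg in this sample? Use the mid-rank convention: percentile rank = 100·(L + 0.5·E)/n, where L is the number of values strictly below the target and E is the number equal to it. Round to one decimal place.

57.7

Sorted: 18.1, 21.2, 22.0, 29.5, 29.7, 30.1, 32.6, 34.9, 36.0, 39.0, 41.5, 42.2, 43.7.
Count below 34.9: L = 7; count equal: E = 1; n = 13.
Percentile rank = 100·(7 + 0.5·1)/13 = 100·7.5/13 = 57.69.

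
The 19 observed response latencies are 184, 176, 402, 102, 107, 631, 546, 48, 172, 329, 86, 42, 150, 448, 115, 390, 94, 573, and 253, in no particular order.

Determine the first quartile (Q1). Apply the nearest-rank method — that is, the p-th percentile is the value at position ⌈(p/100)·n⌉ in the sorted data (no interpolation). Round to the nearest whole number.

102

Sorted: 42, 48, 86, 94, 102, 107, 115, 150, 172, 176, 184, 253, 329, 390, 402, 448, 546, 573, 631.
n = 19.
Position = ⌈25/100 · 19⌉ = ⌈4.75⌉ = 5.
The value at rank 5 is 102.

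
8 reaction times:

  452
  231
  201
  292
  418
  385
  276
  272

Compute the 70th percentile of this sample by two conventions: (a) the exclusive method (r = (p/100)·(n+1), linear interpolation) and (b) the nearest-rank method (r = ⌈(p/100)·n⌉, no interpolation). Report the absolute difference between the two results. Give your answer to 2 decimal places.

9.90

Sorted: 201, 231, 272, 276, 292, 385, 418, 452.
n = 8.
(a) r = 6.3; between ranks 6 (385) and 7 (418): 394.9.
(b) the nearest-rank method: rank 6 → 385.
|394.9 − 385| = 9.9.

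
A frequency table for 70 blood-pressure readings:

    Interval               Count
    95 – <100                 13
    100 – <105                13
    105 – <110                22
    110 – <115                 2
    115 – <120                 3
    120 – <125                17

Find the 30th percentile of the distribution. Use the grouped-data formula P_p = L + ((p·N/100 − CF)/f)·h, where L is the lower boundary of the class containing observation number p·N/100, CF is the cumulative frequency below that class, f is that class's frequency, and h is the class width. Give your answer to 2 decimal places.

103.08

N = 70; target position k = 30/100 · 70 = 21.
Cumulative frequencies: 13, 26, 48, 50, 53, 70.
Observation 21 falls in the class 100 – <105.
L = 100, CF = 13, f = 13, h = 5.
P30 = 100 + ((21 − 13)/13)·5 = 100 + 3.07692 = 103.077.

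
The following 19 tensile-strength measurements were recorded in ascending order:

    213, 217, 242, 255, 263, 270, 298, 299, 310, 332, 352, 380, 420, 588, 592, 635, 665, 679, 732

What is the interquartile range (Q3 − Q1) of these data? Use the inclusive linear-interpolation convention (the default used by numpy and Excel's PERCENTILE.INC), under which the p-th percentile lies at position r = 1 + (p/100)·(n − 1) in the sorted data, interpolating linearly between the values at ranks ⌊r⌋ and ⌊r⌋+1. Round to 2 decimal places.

323.50

n = 19.
P25: r = 5.5; ranks 5–6 are 263, 270; interpolating gives 266.5.
P75: r = 14.5; ranks 14–15 are 588, 592; interpolating gives 590.
Difference: 590 − 266.5 = 323.5.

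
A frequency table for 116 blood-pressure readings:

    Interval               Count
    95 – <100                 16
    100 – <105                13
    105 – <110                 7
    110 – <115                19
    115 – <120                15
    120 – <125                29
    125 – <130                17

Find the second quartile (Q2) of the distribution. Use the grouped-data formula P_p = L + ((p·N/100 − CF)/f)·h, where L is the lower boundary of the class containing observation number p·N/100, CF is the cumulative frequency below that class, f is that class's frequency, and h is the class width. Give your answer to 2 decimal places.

116.00

N = 116; target position k = 50/100 · 116 = 58.
Cumulative frequencies: 16, 29, 36, 55, 70, 99, 116.
Observation 58 falls in the class 115 – <120.
L = 115, CF = 55, f = 15, h = 5.
P50 = 115 + ((58 − 55)/15)·5 = 115 + 1 = 116.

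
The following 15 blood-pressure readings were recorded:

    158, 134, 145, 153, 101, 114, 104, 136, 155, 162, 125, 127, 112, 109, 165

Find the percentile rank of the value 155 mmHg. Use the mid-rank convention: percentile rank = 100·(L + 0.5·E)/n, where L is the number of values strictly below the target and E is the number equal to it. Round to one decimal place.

76.7

Sorted: 101, 104, 109, 112, 114, 125, 127, 134, 136, 145, 153, 155, 158, 162, 165.
Count below 155: L = 11; count equal: E = 1; n = 15.
Percentile rank = 100·(11 + 0.5·1)/15 = 100·11.5/15 = 76.67.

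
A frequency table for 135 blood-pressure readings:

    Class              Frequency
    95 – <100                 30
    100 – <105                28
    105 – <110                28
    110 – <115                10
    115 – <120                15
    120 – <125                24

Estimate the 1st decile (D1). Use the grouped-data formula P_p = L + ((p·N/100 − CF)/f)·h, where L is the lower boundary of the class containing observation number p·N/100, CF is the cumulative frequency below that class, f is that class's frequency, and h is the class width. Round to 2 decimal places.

N = 135; target position k = 10/100 · 135 = 13.5.
Cumulative frequencies: 30, 58, 86, 96, 111, 135.
Observation 13.5 falls in the class 95 – <100.
L = 95, CF = 0, f = 30, h = 5.
P10 = 95 + ((13.5 − 0)/30)·5 = 95 + 2.25 = 97.25.

97.25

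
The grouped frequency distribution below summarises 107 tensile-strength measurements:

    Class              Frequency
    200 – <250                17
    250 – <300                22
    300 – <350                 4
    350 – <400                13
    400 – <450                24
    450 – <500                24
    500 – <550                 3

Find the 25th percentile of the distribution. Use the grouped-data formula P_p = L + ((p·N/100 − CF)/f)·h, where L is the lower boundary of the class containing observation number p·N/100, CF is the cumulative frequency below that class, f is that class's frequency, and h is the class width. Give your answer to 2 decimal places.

N = 107; target position k = 25/100 · 107 = 26.75.
Cumulative frequencies: 17, 39, 43, 56, 80, 104, 107.
Observation 26.75 falls in the class 250 – <300.
L = 250, CF = 17, f = 22, h = 50.
P25 = 250 + ((26.75 − 17)/22)·50 = 250 + 22.1591 = 272.159.

272.16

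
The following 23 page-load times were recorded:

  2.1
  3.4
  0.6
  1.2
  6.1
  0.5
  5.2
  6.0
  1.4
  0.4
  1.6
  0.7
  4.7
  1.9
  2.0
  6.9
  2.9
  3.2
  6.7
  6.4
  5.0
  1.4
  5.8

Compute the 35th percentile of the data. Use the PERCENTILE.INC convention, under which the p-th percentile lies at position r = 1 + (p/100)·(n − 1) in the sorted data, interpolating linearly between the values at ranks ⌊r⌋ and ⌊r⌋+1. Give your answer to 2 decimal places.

Sorted: 0.4, 0.5, 0.6, 0.7, 1.2, 1.4, 1.4, 1.6, 1.9, 2.0, 2.1, 2.9, 3.2, 3.4, 4.7, 5.0, 5.2, 5.8, 6.0, 6.1, 6.4, 6.7, 6.9.
n = 23.
r = 1 + (35/100)·(23 − 1) = 1 + 7.7 = 8.7.
Rank 8 is 1.6 and rank 9 is 1.9.
Interpolate: 1.6 + 0.7·(1.9 − 1.6) = 1.6 + 0.7·0.3 = 1.81.

1.81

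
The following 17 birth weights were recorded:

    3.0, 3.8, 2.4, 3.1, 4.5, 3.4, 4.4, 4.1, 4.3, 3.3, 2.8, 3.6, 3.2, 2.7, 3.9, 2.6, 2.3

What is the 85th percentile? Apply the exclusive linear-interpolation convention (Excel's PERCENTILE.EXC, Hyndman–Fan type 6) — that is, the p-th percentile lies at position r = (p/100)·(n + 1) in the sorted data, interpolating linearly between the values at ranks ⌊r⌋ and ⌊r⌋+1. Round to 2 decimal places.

4.33

Sorted: 2.3, 2.4, 2.6, 2.7, 2.8, 3.0, 3.1, 3.2, 3.3, 3.4, 3.6, 3.8, 3.9, 4.1, 4.3, 4.4, 4.5.
n = 17.
r = (85/100)·(17 + 1) = 15.3.
Rank 15 is 4.3 and rank 16 is 4.4.
Interpolate: 4.3 + 0.3·(4.4 − 4.3) = 4.3 + 0.3·0.1 = 4.33.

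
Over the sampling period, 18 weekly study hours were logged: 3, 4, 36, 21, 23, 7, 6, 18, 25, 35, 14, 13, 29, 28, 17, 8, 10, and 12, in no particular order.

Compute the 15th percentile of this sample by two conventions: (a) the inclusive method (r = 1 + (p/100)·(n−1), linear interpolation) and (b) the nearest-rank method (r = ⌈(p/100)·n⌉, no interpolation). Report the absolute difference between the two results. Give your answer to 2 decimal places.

Sorted: 3, 4, 6, 7, 8, 10, 12, 13, 14, 17, 18, 21, 23, 25, 28, 29, 35, 36.
n = 18.
(a) r = 3.55; between ranks 3 (6) and 4 (7): 6.55.
(b) the nearest-rank method: rank 3 → 6.
|6.55 − 6| = 0.55.

0.55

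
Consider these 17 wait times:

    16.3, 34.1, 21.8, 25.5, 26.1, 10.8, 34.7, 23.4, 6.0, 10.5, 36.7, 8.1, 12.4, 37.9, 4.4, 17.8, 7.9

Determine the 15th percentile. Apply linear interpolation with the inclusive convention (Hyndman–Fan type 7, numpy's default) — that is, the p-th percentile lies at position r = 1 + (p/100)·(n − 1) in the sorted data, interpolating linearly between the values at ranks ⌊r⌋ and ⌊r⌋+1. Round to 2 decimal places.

7.98

Sorted: 4.4, 6.0, 7.9, 8.1, 10.5, 10.8, 12.4, 16.3, 17.8, 21.8, 23.4, 25.5, 26.1, 34.1, 34.7, 36.7, 37.9.
n = 17.
r = 1 + (15/100)·(17 − 1) = 1 + 2.4 = 3.4.
Rank 3 is 7.9 and rank 4 is 8.1.
Interpolate: 7.9 + 0.4·(8.1 − 7.9) = 7.9 + 0.4·0.2 = 7.98.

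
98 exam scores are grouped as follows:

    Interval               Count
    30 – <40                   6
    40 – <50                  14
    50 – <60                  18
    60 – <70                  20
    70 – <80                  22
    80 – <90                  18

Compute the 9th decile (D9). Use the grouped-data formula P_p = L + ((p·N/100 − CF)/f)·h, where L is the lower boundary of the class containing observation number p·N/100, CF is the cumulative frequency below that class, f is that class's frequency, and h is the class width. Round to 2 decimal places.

84.56

N = 98; target position k = 90/100 · 98 = 88.2.
Cumulative frequencies: 6, 20, 38, 58, 80, 98.
Observation 88.2 falls in the class 80 – <90.
L = 80, CF = 80, f = 18, h = 10.
P90 = 80 + ((88.2 − 80)/18)·10 = 80 + 4.55556 = 84.5556.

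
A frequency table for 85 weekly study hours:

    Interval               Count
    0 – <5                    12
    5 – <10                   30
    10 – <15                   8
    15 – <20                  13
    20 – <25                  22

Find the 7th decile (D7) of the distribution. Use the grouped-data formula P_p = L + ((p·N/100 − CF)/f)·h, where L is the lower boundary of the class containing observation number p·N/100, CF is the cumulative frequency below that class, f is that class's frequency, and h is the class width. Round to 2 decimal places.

18.65

N = 85; target position k = 70/100 · 85 = 59.5.
Cumulative frequencies: 12, 42, 50, 63, 85.
Observation 59.5 falls in the class 15 – <20.
L = 15, CF = 50, f = 13, h = 5.
P70 = 15 + ((59.5 − 50)/13)·5 = 15 + 3.65385 = 18.6538.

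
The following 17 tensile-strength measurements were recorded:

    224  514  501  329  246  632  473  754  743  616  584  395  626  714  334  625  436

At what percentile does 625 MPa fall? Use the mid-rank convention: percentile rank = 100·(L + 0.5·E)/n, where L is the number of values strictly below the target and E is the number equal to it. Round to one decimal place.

67.6

Sorted: 224, 246, 329, 334, 395, 436, 473, 501, 514, 584, 616, 625, 626, 632, 714, 743, 754.
Count below 625: L = 11; count equal: E = 1; n = 17.
Percentile rank = 100·(11 + 0.5·1)/17 = 100·11.5/17 = 67.65.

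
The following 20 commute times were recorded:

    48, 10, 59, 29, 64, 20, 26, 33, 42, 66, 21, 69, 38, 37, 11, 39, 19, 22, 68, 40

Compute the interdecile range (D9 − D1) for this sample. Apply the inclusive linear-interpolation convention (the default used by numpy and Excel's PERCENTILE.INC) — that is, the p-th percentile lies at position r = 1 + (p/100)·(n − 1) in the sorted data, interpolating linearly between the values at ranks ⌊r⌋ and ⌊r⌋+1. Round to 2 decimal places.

Sorted: 10, 11, 19, 20, 21, 22, 26, 29, 33, 37, 38, 39, 40, 42, 48, 59, 64, 66, 68, 69.
n = 20.
P10: r = 2.9; ranks 2–3 are 11, 19; interpolating gives 18.2.
P90: r = 18.1; ranks 18–19 are 66, 68; interpolating gives 66.2.
Difference: 66.2 − 18.2 = 48.

48.00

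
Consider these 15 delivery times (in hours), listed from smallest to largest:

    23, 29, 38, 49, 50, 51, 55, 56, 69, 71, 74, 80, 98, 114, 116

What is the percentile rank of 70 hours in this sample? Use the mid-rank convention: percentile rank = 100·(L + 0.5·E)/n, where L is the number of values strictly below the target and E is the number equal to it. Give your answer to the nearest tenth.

60.0

Count below 70: L = 9; count equal: E = 0; n = 15.
Percentile rank = 100·(9 + 0.5·0)/15 = 100·9/15 = 60.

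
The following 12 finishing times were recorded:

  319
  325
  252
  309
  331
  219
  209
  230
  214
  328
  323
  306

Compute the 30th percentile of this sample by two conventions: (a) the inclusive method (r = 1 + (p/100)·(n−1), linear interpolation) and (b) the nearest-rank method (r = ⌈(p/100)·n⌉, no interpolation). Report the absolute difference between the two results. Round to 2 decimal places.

Sorted: 209, 214, 219, 230, 252, 306, 309, 319, 323, 325, 328, 331.
n = 12.
(a) r = 4.3; between ranks 4 (230) and 5 (252): 236.6.
(b) the nearest-rank method: rank 4 → 230.
|236.6 − 230| = 6.6.

6.60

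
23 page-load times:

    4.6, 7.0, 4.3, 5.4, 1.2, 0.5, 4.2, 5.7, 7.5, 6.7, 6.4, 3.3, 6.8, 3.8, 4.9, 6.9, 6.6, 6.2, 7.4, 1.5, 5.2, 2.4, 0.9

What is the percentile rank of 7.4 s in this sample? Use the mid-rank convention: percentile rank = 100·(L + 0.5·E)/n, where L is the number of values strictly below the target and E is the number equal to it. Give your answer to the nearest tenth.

93.5

Sorted: 0.5, 0.9, 1.2, 1.5, 2.4, 3.3, 3.8, 4.2, 4.3, 4.6, 4.9, 5.2, 5.4, 5.7, 6.2, 6.4, 6.6, 6.7, 6.8, 6.9, 7.0, 7.4, 7.5.
Count below 7.4: L = 21; count equal: E = 1; n = 23.
Percentile rank = 100·(21 + 0.5·1)/23 = 100·21.5/23 = 93.48.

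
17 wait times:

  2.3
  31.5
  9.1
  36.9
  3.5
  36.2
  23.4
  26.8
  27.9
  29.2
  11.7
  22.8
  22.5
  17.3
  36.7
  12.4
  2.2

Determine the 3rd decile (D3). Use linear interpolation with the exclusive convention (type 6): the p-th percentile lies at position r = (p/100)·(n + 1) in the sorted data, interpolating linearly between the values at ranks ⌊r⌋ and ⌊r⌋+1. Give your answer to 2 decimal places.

11.98

Sorted: 2.2, 2.3, 3.5, 9.1, 11.7, 12.4, 17.3, 22.5, 22.8, 23.4, 26.8, 27.9, 29.2, 31.5, 36.2, 36.7, 36.9.
n = 17.
r = (30/100)·(17 + 1) = 5.4.
Rank 5 is 11.7 and rank 6 is 12.4.
Interpolate: 11.7 + 0.4·(12.4 − 11.7) = 11.7 + 0.4·0.7 = 11.98.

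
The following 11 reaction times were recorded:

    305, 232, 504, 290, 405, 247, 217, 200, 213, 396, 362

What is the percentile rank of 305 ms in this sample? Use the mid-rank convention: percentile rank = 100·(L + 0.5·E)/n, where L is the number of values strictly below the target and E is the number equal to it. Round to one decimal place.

Sorted: 200, 213, 217, 232, 247, 290, 305, 362, 396, 405, 504.
Count below 305: L = 6; count equal: E = 1; n = 11.
Percentile rank = 100·(6 + 0.5·1)/11 = 100·6.5/11 = 59.09.

59.1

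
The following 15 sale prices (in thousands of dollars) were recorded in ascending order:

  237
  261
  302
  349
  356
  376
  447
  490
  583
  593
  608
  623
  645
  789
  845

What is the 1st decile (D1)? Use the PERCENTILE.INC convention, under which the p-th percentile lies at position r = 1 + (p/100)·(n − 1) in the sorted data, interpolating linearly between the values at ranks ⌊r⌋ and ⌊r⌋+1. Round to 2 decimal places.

277.40

n = 15.
r = 1 + (10/100)·(15 − 1) = 1 + 1.4 = 2.4.
Rank 2 is 261 and rank 3 is 302.
Interpolate: 261 + 0.4·(302 − 261) = 261 + 0.4·41 = 277.4.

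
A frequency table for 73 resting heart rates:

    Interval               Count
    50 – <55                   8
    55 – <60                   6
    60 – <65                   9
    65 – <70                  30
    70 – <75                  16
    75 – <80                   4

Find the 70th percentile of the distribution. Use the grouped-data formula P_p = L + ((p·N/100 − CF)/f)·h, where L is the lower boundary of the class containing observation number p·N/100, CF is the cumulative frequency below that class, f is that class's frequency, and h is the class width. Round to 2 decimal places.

N = 73; target position k = 70/100 · 73 = 51.1.
Cumulative frequencies: 8, 14, 23, 53, 69, 73.
Observation 51.1 falls in the class 65 – <70.
L = 65, CF = 23, f = 30, h = 5.
P70 = 65 + ((51.1 − 23)/30)·5 = 65 + 4.68333 = 69.6833.

69.68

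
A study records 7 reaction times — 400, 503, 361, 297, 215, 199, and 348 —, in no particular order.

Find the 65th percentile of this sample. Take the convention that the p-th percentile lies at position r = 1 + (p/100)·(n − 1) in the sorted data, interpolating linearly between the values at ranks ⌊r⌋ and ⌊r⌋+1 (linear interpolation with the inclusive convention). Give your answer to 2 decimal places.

359.70

Sorted: 199, 215, 297, 348, 361, 400, 503.
n = 7.
r = 1 + (65/100)·(7 − 1) = 1 + 3.9 = 4.9.
Rank 4 is 348 and rank 5 is 361.
Interpolate: 348 + 0.9·(361 − 348) = 348 + 0.9·13 = 359.7.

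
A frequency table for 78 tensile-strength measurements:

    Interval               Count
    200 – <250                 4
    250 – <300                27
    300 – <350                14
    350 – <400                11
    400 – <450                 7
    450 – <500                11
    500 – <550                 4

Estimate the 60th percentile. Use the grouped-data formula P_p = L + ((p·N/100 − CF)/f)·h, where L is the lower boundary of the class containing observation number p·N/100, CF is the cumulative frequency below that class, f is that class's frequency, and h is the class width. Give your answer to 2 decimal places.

358.18

N = 78; target position k = 60/100 · 78 = 46.8.
Cumulative frequencies: 4, 31, 45, 56, 63, 74, 78.
Observation 46.8 falls in the class 350 – <400.
L = 350, CF = 45, f = 11, h = 50.
P60 = 350 + ((46.8 − 45)/11)·50 = 350 + 8.18182 = 358.182.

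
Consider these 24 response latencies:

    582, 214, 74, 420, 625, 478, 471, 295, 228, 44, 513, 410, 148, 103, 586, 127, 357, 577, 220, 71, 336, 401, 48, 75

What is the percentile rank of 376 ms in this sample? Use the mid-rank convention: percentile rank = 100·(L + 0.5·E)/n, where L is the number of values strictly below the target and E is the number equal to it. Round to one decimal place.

58.3

Sorted: 44, 48, 71, 74, 75, 103, 127, 148, 214, 220, 228, 295, 336, 357, 401, 410, 420, 471, 478, 513, 577, 582, 586, 625.
Count below 376: L = 14; count equal: E = 0; n = 24.
Percentile rank = 100·(14 + 0.5·0)/24 = 100·14/24 = 58.33.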